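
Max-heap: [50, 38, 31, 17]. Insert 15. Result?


Append 15: [50, 38, 31, 17, 15]
Bubble up: no swaps needed
Result: [50, 38, 31, 17, 15]


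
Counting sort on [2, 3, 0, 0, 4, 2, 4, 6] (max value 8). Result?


Count array: [2, 0, 2, 1, 2, 0, 1, 0, 0]
Reconstruct: [0, 0, 2, 2, 3, 4, 4, 6]


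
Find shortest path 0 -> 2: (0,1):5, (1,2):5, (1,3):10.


Dijkstra from 0:
Distances: {0: 0, 1: 5, 2: 10, 3: 15}
Shortest distance to 2 = 10, path = [0, 1, 2]


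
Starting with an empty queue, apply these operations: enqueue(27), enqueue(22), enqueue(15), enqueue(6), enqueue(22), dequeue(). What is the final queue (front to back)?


enqueue(27) -> [27]
enqueue(22) -> [27, 22]
enqueue(15) -> [27, 22, 15]
enqueue(6) -> [27, 22, 15, 6]
enqueue(22) -> [27, 22, 15, 6, 22]
dequeue() returns 27 -> [22, 15, 6, 22]
Final queue (front to back): [22, 15, 6, 22]


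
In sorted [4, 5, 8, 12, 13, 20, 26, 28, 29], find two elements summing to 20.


Two pointers: lo=0, hi=8
Found pair: (8, 12) summing to 20


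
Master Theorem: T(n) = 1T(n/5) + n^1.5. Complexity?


a=1, b=5, c=1.5. log_5(1)=0 < c=1.5. Case 3: O(n^c) = O(n^1.500)
Complexity: O(n^1.500)


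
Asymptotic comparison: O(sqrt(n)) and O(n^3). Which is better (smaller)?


sublinear grows slower than cubic
O(sqrt(n)) is asymptotically smaller; O(n^3) grows faster


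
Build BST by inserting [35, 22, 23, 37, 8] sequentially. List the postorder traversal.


Root = 35; build tree by BST insertion.
Postorder traversal: [8, 23, 22, 37, 35]


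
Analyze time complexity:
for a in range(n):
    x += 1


Per nesting level: O(n) = O(n)
Complexity: O(n)


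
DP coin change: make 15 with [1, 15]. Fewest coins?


dp[0]=0; dp[i]=1+min(dp[i-c] for c in coins)
...dp[10]=10, dp[11]=11, dp[12]=12, dp[13]=13, dp[14]=14, dp[15]=1
Minimum coins for 15 = 1


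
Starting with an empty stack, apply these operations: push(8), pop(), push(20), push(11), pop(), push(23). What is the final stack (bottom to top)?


push(8) -> [8]
pop() returns 8 -> []
push(20) -> [20]
push(11) -> [20, 11]
pop() returns 11 -> [20]
push(23) -> [20, 23]
Final stack (bottom to top): [20, 23]


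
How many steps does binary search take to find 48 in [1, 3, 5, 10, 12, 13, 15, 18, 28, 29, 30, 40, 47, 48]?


Search for 48:
[0,13] mid=6 arr[6]=15
[7,13] mid=10 arr[10]=30
[11,13] mid=12 arr[12]=47
[13,13] mid=13 arr[13]=48
Total: 4 comparisons


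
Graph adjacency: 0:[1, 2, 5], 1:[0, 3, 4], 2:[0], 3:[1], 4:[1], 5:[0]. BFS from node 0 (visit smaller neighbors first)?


BFS queue: start with [0]
Visit order: [0, 1, 2, 5, 3, 4]


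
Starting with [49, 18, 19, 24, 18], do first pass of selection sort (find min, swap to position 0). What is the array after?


After one pass: [18, 49, 19, 24, 18]


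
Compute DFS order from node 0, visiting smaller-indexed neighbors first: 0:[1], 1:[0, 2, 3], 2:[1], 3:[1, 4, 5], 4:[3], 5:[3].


DFS stack-based: start with [0]
Visit order: [0, 1, 2, 3, 4, 5]


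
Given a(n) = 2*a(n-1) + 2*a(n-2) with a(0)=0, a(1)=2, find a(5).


Build bottom-up:
...a(3)=12, a(4)=32, a(5)=2*32+2*12=88


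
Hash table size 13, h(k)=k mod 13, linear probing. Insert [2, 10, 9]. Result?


Insertions: 2->slot 2; 10->slot 10; 9->slot 9
Table: [None, None, 2, None, None, None, None, None, None, 9, 10, None, None]


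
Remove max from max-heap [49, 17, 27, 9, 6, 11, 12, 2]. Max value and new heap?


Max = 49
Replace root with last, heapify down
Resulting heap: [27, 17, 12, 9, 6, 11, 2]


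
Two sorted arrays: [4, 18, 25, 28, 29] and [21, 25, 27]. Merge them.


Compare heads, take smaller each step.
Merged: [4, 18, 21, 25, 25, 27, 28, 29]


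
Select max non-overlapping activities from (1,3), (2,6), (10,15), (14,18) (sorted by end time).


Greedy: pick earliest-ending, then skip overlaps.
Selected (2 activities): [(1, 3), (10, 15)]


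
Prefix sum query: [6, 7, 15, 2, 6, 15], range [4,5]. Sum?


Prefix sums: [0, 6, 13, 28, 30, 36, 51]
Sum[4..5] = prefix[6] - prefix[4] = 51 - 30 = 21


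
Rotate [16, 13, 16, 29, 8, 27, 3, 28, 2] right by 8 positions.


Right rotate by 8: [13, 16, 29, 8, 27, 3, 28, 2, 16]


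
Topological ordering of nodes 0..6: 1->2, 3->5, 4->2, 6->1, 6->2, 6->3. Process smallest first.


Kahn's algorithm, process smallest node first
Order: [0, 4, 6, 1, 2, 3, 5]


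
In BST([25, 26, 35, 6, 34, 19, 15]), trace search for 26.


BST root = 25
Search for 26: compare at each node
Path: [25, 26]


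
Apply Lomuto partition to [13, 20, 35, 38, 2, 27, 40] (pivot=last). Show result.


Elements <= 40 go left of pivot.
Result: [13, 20, 35, 38, 2, 27, 40], pivot at index 6


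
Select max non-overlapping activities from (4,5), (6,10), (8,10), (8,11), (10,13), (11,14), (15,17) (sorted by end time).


Greedy: pick earliest-ending, then skip overlaps.
Selected (4 activities): [(4, 5), (6, 10), (10, 13), (15, 17)]


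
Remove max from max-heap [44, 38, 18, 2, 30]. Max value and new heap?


Max = 44
Replace root with last, heapify down
Resulting heap: [38, 30, 18, 2]


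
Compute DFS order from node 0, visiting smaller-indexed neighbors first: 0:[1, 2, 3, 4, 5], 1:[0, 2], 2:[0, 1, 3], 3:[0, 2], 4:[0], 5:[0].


DFS stack-based: start with [0]
Visit order: [0, 1, 2, 3, 4, 5]


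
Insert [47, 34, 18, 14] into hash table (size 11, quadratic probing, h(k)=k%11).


Insertions: 47->slot 3; 34->slot 1; 18->slot 7; 14->slot 4
Table: [None, 34, None, 47, 14, None, None, 18, None, None, None]


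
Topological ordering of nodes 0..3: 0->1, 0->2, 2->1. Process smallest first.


Kahn's algorithm, process smallest node first
Order: [0, 2, 1, 3]


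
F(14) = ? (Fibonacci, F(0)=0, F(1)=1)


F(n)=F(n-1)+F(n-2)
...F(12)=144, F(13)=233, F(14)=377


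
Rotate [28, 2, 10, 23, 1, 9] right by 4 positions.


Right rotate by 4: [10, 23, 1, 9, 28, 2]


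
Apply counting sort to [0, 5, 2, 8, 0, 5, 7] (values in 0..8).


Count array: [2, 0, 1, 0, 0, 2, 0, 1, 1]
Reconstruct: [0, 0, 2, 5, 5, 7, 8]


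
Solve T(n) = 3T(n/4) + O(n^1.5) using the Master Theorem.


a=3, b=4, c=1.5. log_4(3)=0.792 < c=1.5. Case 3: O(n^c) = O(n^1.500)
Complexity: O(n^1.500)


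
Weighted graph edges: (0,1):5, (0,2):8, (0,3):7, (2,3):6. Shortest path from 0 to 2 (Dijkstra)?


Dijkstra from 0:
Distances: {0: 0, 1: 5, 2: 8, 3: 7}
Shortest distance to 2 = 8, path = [0, 2]


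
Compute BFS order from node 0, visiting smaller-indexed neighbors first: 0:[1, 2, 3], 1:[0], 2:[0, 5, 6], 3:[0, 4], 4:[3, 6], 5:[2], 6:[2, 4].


BFS queue: start with [0]
Visit order: [0, 1, 2, 3, 5, 6, 4]


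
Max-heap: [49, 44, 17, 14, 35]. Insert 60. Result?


Append 60: [49, 44, 17, 14, 35, 60]
Bubble up: swap idx 5(60) with idx 2(17); swap idx 2(60) with idx 0(49)
Result: [60, 44, 49, 14, 35, 17]


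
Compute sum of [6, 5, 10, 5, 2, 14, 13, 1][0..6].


Prefix sums: [0, 6, 11, 21, 26, 28, 42, 55, 56]
Sum[0..6] = prefix[7] - prefix[0] = 55 - 0 = 55


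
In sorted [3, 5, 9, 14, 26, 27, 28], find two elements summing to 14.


Two pointers: lo=0, hi=6
Found pair: (5, 9) summing to 14


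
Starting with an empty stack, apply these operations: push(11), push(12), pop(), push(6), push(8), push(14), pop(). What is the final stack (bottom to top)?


push(11) -> [11]
push(12) -> [11, 12]
pop() returns 12 -> [11]
push(6) -> [11, 6]
push(8) -> [11, 6, 8]
push(14) -> [11, 6, 8, 14]
pop() returns 14 -> [11, 6, 8]
Final stack (bottom to top): [11, 6, 8]


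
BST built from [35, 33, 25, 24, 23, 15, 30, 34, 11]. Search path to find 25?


BST root = 35
Search for 25: compare at each node
Path: [35, 33, 25]


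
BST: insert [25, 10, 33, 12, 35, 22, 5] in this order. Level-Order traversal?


Root = 25; build tree by BST insertion.
Level-Order traversal: [25, 10, 33, 5, 12, 35, 22]


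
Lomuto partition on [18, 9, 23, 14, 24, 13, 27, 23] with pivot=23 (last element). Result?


Elements <= 23 go left of pivot.
Result: [18, 9, 23, 14, 13, 23, 27, 24], pivot at index 5


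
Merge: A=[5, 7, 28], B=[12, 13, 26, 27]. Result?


Compare heads, take smaller each step.
Merged: [5, 7, 12, 13, 26, 27, 28]


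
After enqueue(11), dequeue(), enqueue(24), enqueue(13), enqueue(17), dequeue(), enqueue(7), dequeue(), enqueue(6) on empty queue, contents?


enqueue(11) -> [11]
dequeue() returns 11 -> []
enqueue(24) -> [24]
enqueue(13) -> [24, 13]
enqueue(17) -> [24, 13, 17]
dequeue() returns 24 -> [13, 17]
enqueue(7) -> [13, 17, 7]
dequeue() returns 13 -> [17, 7]
enqueue(6) -> [17, 7, 6]
Final queue (front to back): [17, 7, 6]


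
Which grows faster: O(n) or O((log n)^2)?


polylogarithmic grows slower than linear
O((log n)^2) is asymptotically smaller; O(n) grows faster


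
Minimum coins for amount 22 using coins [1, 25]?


dp[0]=0; dp[i]=1+min(dp[i-c] for c in coins)
...dp[17]=17, dp[18]=18, dp[19]=19, dp[20]=20, dp[21]=21, dp[22]=22
Minimum coins for 22 = 22


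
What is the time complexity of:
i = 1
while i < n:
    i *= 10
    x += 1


Per nesting level: O(log n) = O(log n)
Complexity: O(log n)


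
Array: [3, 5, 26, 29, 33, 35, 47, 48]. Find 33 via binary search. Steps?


Search for 33:
[0,7] mid=3 arr[3]=29
[4,7] mid=5 arr[5]=35
[4,4] mid=4 arr[4]=33
Total: 3 comparisons


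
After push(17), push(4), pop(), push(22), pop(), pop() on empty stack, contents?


push(17) -> [17]
push(4) -> [17, 4]
pop() returns 4 -> [17]
push(22) -> [17, 22]
pop() returns 22 -> [17]
pop() returns 17 -> []
Final stack (bottom to top): []


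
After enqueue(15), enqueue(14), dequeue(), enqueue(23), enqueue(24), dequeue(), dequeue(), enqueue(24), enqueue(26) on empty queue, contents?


enqueue(15) -> [15]
enqueue(14) -> [15, 14]
dequeue() returns 15 -> [14]
enqueue(23) -> [14, 23]
enqueue(24) -> [14, 23, 24]
dequeue() returns 14 -> [23, 24]
dequeue() returns 23 -> [24]
enqueue(24) -> [24, 24]
enqueue(26) -> [24, 24, 26]
Final queue (front to back): [24, 24, 26]


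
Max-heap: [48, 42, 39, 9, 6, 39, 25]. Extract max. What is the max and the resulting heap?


Max = 48
Replace root with last, heapify down
Resulting heap: [42, 25, 39, 9, 6, 39]


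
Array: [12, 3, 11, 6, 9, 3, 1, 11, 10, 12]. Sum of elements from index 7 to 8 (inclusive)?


Prefix sums: [0, 12, 15, 26, 32, 41, 44, 45, 56, 66, 78]
Sum[7..8] = prefix[9] - prefix[7] = 66 - 45 = 21


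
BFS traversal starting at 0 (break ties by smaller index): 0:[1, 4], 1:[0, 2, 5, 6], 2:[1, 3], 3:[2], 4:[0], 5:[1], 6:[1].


BFS queue: start with [0]
Visit order: [0, 1, 4, 2, 5, 6, 3]


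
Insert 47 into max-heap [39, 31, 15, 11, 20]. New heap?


Append 47: [39, 31, 15, 11, 20, 47]
Bubble up: swap idx 5(47) with idx 2(15); swap idx 2(47) with idx 0(39)
Result: [47, 31, 39, 11, 20, 15]


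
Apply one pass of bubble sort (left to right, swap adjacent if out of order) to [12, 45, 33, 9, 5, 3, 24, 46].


After one pass: [12, 33, 9, 5, 3, 24, 45, 46]


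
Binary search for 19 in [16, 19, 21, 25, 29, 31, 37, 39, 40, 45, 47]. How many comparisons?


Search for 19:
[0,10] mid=5 arr[5]=31
[0,4] mid=2 arr[2]=21
[0,1] mid=0 arr[0]=16
[1,1] mid=1 arr[1]=19
Total: 4 comparisons


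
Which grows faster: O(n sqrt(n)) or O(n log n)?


linearithmic grows slower than n^1.5
O(n log n) is asymptotically smaller; O(n sqrt(n)) grows faster


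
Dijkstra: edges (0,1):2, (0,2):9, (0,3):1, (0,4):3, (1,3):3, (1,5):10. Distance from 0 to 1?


Dijkstra from 0:
Distances: {0: 0, 1: 2, 2: 9, 3: 1, 4: 3, 5: 12}
Shortest distance to 1 = 2, path = [0, 1]


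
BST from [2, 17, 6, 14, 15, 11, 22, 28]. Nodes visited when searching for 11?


BST root = 2
Search for 11: compare at each node
Path: [2, 17, 6, 14, 11]


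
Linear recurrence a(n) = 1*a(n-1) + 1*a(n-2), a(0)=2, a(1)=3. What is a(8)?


Build bottom-up:
...a(6)=34, a(7)=55, a(8)=1*55+1*34=89


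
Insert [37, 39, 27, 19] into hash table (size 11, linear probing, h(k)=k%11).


Insertions: 37->slot 4; 39->slot 6; 27->slot 5; 19->slot 8
Table: [None, None, None, None, 37, 27, 39, None, 19, None, None]


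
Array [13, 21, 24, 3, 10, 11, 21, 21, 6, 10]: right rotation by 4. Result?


Right rotate by 4: [21, 21, 6, 10, 13, 21, 24, 3, 10, 11]


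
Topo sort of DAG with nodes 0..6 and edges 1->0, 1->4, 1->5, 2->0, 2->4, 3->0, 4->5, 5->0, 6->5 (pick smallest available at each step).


Kahn's algorithm, process smallest node first
Order: [1, 2, 3, 4, 6, 5, 0]


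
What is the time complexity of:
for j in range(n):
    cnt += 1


Per nesting level: O(n) = O(n)
Complexity: O(n)


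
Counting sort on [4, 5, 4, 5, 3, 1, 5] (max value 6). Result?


Count array: [0, 1, 0, 1, 2, 3, 0]
Reconstruct: [1, 3, 4, 4, 5, 5, 5]


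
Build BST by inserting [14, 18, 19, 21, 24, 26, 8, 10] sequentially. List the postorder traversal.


Root = 14; build tree by BST insertion.
Postorder traversal: [10, 8, 26, 24, 21, 19, 18, 14]


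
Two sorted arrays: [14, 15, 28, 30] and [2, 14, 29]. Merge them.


Compare heads, take smaller each step.
Merged: [2, 14, 14, 15, 28, 29, 30]


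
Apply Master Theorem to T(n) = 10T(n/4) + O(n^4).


a=10, b=4, c=4. log_4(10)=1.661 < c=4. Case 3: O(n^c) = O(n^4)
Complexity: O(n^4)


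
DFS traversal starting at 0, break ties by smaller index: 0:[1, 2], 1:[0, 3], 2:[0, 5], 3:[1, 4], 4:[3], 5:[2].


DFS stack-based: start with [0]
Visit order: [0, 1, 3, 4, 2, 5]


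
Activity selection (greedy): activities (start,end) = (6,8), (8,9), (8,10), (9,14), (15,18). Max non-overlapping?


Greedy: pick earliest-ending, then skip overlaps.
Selected (4 activities): [(6, 8), (8, 9), (9, 14), (15, 18)]


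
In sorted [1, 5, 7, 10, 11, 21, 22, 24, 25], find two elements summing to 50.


Two pointers: lo=0, hi=8
No pair sums to 50


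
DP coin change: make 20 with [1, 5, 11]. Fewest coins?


dp[0]=0; dp[i]=1+min(dp[i-c] for c in coins)
...dp[15]=3, dp[16]=2, dp[17]=3, dp[18]=4, dp[19]=5, dp[20]=4
Minimum coins for 20 = 4


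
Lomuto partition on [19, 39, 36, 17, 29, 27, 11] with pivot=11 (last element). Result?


Elements <= 11 go left of pivot.
Result: [11, 39, 36, 17, 29, 27, 19], pivot at index 0


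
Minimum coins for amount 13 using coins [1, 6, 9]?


dp[0]=0; dp[i]=1+min(dp[i-c] for c in coins)
...dp[8]=3, dp[9]=1, dp[10]=2, dp[11]=3, dp[12]=2, dp[13]=3
Minimum coins for 13 = 3


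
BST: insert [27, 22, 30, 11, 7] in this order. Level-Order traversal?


Root = 27; build tree by BST insertion.
Level-Order traversal: [27, 22, 30, 11, 7]


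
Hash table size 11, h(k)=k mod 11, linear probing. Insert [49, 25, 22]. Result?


Insertions: 49->slot 5; 25->slot 3; 22->slot 0
Table: [22, None, None, 25, None, 49, None, None, None, None, None]


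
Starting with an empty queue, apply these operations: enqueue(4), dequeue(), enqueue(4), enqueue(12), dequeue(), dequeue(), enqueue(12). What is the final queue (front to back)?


enqueue(4) -> [4]
dequeue() returns 4 -> []
enqueue(4) -> [4]
enqueue(12) -> [4, 12]
dequeue() returns 4 -> [12]
dequeue() returns 12 -> []
enqueue(12) -> [12]
Final queue (front to back): [12]


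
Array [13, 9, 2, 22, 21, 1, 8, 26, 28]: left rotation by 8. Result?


Left rotate by 8: [28, 13, 9, 2, 22, 21, 1, 8, 26]


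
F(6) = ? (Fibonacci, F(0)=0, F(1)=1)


F(n)=F(n-1)+F(n-2)
...F(4)=3, F(5)=5, F(6)=8


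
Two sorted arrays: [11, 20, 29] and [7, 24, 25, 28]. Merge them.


Compare heads, take smaller each step.
Merged: [7, 11, 20, 24, 25, 28, 29]


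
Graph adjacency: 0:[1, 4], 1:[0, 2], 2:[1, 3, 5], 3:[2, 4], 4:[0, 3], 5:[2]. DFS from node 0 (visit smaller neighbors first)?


DFS stack-based: start with [0]
Visit order: [0, 1, 2, 3, 4, 5]


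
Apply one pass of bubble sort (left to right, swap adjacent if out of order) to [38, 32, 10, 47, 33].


After one pass: [32, 10, 38, 33, 47]


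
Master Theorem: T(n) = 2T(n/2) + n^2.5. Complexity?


a=2, b=2, c=2.5. log_2(2)=1 < c=2.5. Case 3: O(n^c) = O(n^2.500)
Complexity: O(n^2.500)


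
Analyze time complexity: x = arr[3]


Analysis: constant-time operation, no loop
Complexity: O(1)


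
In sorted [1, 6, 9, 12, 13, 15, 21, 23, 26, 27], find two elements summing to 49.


Two pointers: lo=0, hi=9
Found pair: (23, 26) summing to 49


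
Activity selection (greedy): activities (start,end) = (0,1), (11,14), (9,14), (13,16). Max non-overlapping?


Greedy: pick earliest-ending, then skip overlaps.
Selected (2 activities): [(0, 1), (11, 14)]


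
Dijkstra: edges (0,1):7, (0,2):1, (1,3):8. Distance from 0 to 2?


Dijkstra from 0:
Distances: {0: 0, 1: 7, 2: 1, 3: 15}
Shortest distance to 2 = 1, path = [0, 2]


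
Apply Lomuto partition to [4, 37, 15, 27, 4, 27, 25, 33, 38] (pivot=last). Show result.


Elements <= 38 go left of pivot.
Result: [4, 37, 15, 27, 4, 27, 25, 33, 38], pivot at index 8


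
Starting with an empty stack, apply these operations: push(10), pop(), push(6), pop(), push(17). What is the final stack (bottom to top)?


push(10) -> [10]
pop() returns 10 -> []
push(6) -> [6]
pop() returns 6 -> []
push(17) -> [17]
Final stack (bottom to top): [17]


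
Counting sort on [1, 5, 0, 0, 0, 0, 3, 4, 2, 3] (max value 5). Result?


Count array: [4, 1, 1, 2, 1, 1]
Reconstruct: [0, 0, 0, 0, 1, 2, 3, 3, 4, 5]


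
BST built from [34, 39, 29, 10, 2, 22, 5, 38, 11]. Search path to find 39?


BST root = 34
Search for 39: compare at each node
Path: [34, 39]


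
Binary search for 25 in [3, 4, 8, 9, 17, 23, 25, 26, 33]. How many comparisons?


Search for 25:
[0,8] mid=4 arr[4]=17
[5,8] mid=6 arr[6]=25
Total: 2 comparisons


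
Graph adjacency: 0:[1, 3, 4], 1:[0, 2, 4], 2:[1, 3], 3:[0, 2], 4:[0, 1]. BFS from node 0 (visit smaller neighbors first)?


BFS queue: start with [0]
Visit order: [0, 1, 3, 4, 2]


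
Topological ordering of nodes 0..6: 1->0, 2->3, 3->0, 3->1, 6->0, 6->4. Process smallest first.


Kahn's algorithm, process smallest node first
Order: [2, 3, 1, 5, 6, 0, 4]


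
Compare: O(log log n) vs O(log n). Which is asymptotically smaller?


double-logarithmic grows slower than logarithmic
O(log log n) is asymptotically smaller; O(log n) grows faster


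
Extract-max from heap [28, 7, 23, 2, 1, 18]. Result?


Max = 28
Replace root with last, heapify down
Resulting heap: [23, 7, 18, 2, 1]


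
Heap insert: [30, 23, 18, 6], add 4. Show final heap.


Append 4: [30, 23, 18, 6, 4]
Bubble up: no swaps needed
Result: [30, 23, 18, 6, 4]


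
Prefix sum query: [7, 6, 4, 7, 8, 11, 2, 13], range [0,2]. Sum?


Prefix sums: [0, 7, 13, 17, 24, 32, 43, 45, 58]
Sum[0..2] = prefix[3] - prefix[0] = 17 - 0 = 17


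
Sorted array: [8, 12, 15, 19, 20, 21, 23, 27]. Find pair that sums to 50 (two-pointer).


Two pointers: lo=0, hi=7
Found pair: (23, 27) summing to 50


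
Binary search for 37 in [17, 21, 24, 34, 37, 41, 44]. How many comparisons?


Search for 37:
[0,6] mid=3 arr[3]=34
[4,6] mid=5 arr[5]=41
[4,4] mid=4 arr[4]=37
Total: 3 comparisons


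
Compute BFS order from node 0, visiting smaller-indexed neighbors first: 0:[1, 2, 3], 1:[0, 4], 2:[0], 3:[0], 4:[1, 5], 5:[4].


BFS queue: start with [0]
Visit order: [0, 1, 2, 3, 4, 5]


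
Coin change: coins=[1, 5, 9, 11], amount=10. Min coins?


dp[0]=0; dp[i]=1+min(dp[i-c] for c in coins)
...dp[5]=1, dp[6]=2, dp[7]=3, dp[8]=4, dp[9]=1, dp[10]=2
Minimum coins for 10 = 2


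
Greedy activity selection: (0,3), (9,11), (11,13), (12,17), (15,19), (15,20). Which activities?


Greedy: pick earliest-ending, then skip overlaps.
Selected (4 activities): [(0, 3), (9, 11), (11, 13), (15, 19)]


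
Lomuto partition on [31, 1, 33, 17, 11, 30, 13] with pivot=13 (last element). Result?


Elements <= 13 go left of pivot.
Result: [1, 11, 13, 17, 31, 30, 33], pivot at index 2


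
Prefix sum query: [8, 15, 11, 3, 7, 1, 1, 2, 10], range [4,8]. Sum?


Prefix sums: [0, 8, 23, 34, 37, 44, 45, 46, 48, 58]
Sum[4..8] = prefix[9] - prefix[4] = 58 - 37 = 21


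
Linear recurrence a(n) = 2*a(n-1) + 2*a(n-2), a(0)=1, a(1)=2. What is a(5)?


Build bottom-up:
...a(3)=16, a(4)=44, a(5)=2*44+2*16=120


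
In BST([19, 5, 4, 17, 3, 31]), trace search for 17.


BST root = 19
Search for 17: compare at each node
Path: [19, 5, 17]


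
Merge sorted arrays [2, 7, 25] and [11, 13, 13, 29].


Compare heads, take smaller each step.
Merged: [2, 7, 11, 13, 13, 25, 29]


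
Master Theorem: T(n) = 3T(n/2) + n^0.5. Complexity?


a=3, b=2, c=0.5. log_2(3)=1.585 > c=0.5. Case 1: O(n^log_b(a)) = O(n^1.585)
Complexity: O(n^1.585)


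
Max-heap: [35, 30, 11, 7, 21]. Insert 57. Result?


Append 57: [35, 30, 11, 7, 21, 57]
Bubble up: swap idx 5(57) with idx 2(11); swap idx 2(57) with idx 0(35)
Result: [57, 30, 35, 7, 21, 11]


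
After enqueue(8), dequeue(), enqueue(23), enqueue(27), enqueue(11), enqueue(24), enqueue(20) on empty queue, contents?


enqueue(8) -> [8]
dequeue() returns 8 -> []
enqueue(23) -> [23]
enqueue(27) -> [23, 27]
enqueue(11) -> [23, 27, 11]
enqueue(24) -> [23, 27, 11, 24]
enqueue(20) -> [23, 27, 11, 24, 20]
Final queue (front to back): [23, 27, 11, 24, 20]


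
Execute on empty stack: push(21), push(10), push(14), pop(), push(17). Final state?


push(21) -> [21]
push(10) -> [21, 10]
push(14) -> [21, 10, 14]
pop() returns 14 -> [21, 10]
push(17) -> [21, 10, 17]
Final stack (bottom to top): [21, 10, 17]


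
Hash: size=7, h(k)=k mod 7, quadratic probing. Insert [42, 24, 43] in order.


Insertions: 42->slot 0; 24->slot 3; 43->slot 1
Table: [42, 43, None, 24, None, None, None]


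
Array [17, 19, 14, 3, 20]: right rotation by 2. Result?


Right rotate by 2: [3, 20, 17, 19, 14]


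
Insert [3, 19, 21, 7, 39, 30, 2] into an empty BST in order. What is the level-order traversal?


Root = 3; build tree by BST insertion.
Level-Order traversal: [3, 2, 19, 7, 21, 39, 30]


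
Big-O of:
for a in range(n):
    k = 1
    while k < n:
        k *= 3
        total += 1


Per nesting level: O(n) * O(log n) = O(n log n)
Complexity: O(n log n)


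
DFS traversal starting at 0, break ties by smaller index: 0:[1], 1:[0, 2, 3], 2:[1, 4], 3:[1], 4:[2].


DFS stack-based: start with [0]
Visit order: [0, 1, 2, 4, 3]


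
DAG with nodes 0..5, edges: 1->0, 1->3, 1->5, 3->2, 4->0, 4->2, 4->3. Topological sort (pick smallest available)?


Kahn's algorithm, process smallest node first
Order: [1, 4, 0, 3, 2, 5]


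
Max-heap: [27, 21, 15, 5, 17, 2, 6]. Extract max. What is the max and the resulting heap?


Max = 27
Replace root with last, heapify down
Resulting heap: [21, 17, 15, 5, 6, 2]


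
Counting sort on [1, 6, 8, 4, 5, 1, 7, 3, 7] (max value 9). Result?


Count array: [0, 2, 0, 1, 1, 1, 1, 2, 1, 0]
Reconstruct: [1, 1, 3, 4, 5, 6, 7, 7, 8]


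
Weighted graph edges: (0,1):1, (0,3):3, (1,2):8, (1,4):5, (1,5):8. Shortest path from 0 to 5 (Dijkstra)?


Dijkstra from 0:
Distances: {0: 0, 1: 1, 2: 9, 3: 3, 4: 6, 5: 9}
Shortest distance to 5 = 9, path = [0, 1, 5]


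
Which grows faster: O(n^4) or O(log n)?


logarithmic grows slower than quartic
O(log n) is asymptotically smaller; O(n^4) grows faster


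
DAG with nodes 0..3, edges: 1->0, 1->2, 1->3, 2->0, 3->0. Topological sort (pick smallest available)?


Kahn's algorithm, process smallest node first
Order: [1, 2, 3, 0]


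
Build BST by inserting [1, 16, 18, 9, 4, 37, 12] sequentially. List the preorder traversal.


Root = 1; build tree by BST insertion.
Preorder traversal: [1, 16, 9, 4, 12, 18, 37]


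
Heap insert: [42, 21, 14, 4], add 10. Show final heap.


Append 10: [42, 21, 14, 4, 10]
Bubble up: no swaps needed
Result: [42, 21, 14, 4, 10]


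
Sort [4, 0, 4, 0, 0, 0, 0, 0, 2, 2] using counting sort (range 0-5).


Count array: [6, 0, 2, 0, 2, 0]
Reconstruct: [0, 0, 0, 0, 0, 0, 2, 2, 4, 4]


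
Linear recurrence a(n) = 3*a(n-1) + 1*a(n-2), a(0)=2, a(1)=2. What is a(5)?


Build bottom-up:
...a(3)=26, a(4)=86, a(5)=3*86+1*26=284


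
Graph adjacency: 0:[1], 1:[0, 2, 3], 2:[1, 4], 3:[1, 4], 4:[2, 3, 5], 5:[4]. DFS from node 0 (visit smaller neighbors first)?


DFS stack-based: start with [0]
Visit order: [0, 1, 2, 4, 3, 5]


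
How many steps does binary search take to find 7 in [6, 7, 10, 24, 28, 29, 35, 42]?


Search for 7:
[0,7] mid=3 arr[3]=24
[0,2] mid=1 arr[1]=7
Total: 2 comparisons


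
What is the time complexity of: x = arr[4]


Analysis: constant-time operation, no loop
Complexity: O(1)


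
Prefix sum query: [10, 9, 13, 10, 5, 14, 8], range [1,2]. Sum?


Prefix sums: [0, 10, 19, 32, 42, 47, 61, 69]
Sum[1..2] = prefix[3] - prefix[1] = 32 - 10 = 22


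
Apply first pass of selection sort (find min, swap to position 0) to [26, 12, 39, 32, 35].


After one pass: [12, 26, 39, 32, 35]


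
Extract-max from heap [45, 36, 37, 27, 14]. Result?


Max = 45
Replace root with last, heapify down
Resulting heap: [37, 36, 14, 27]


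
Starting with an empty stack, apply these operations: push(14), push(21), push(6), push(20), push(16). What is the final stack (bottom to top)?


push(14) -> [14]
push(21) -> [14, 21]
push(6) -> [14, 21, 6]
push(20) -> [14, 21, 6, 20]
push(16) -> [14, 21, 6, 20, 16]
Final stack (bottom to top): [14, 21, 6, 20, 16]


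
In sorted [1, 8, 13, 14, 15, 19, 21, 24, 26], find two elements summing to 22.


Two pointers: lo=0, hi=8
Found pair: (1, 21) summing to 22


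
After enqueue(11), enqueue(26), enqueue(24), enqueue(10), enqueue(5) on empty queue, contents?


enqueue(11) -> [11]
enqueue(26) -> [11, 26]
enqueue(24) -> [11, 26, 24]
enqueue(10) -> [11, 26, 24, 10]
enqueue(5) -> [11, 26, 24, 10, 5]
Final queue (front to back): [11, 26, 24, 10, 5]


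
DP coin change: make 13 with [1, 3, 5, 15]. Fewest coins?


dp[0]=0; dp[i]=1+min(dp[i-c] for c in coins)
...dp[8]=2, dp[9]=3, dp[10]=2, dp[11]=3, dp[12]=4, dp[13]=3
Minimum coins for 13 = 3


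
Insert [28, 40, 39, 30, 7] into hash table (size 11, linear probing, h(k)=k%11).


Insertions: 28->slot 6; 40->slot 7; 39->slot 8; 30->slot 9; 7->slot 10
Table: [None, None, None, None, None, None, 28, 40, 39, 30, 7]


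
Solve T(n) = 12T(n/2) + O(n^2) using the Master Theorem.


a=12, b=2, c=2. log_2(12)=3.585 > c=2. Case 1: O(n^log_b(a)) = O(n^3.585)
Complexity: O(n^3.585)


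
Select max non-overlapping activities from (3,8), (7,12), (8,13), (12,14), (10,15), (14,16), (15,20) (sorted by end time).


Greedy: pick earliest-ending, then skip overlaps.
Selected (3 activities): [(3, 8), (8, 13), (14, 16)]


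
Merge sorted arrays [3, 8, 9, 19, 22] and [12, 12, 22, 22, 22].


Compare heads, take smaller each step.
Merged: [3, 8, 9, 12, 12, 19, 22, 22, 22, 22]


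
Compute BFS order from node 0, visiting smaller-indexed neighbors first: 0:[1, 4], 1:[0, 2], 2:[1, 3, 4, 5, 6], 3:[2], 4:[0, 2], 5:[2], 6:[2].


BFS queue: start with [0]
Visit order: [0, 1, 4, 2, 3, 5, 6]


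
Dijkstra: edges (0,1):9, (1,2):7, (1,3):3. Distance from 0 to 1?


Dijkstra from 0:
Distances: {0: 0, 1: 9, 2: 16, 3: 12}
Shortest distance to 1 = 9, path = [0, 1]


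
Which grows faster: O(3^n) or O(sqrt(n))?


sublinear grows slower than exponential (base 3)
O(sqrt(n)) is asymptotically smaller; O(3^n) grows faster


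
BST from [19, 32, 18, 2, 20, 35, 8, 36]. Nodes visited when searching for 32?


BST root = 19
Search for 32: compare at each node
Path: [19, 32]


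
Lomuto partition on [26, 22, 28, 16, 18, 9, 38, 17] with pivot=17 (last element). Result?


Elements <= 17 go left of pivot.
Result: [16, 9, 17, 26, 18, 22, 38, 28], pivot at index 2


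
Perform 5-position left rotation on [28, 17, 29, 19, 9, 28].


Left rotate by 5: [28, 28, 17, 29, 19, 9]


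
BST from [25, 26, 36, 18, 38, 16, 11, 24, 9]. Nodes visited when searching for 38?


BST root = 25
Search for 38: compare at each node
Path: [25, 26, 36, 38]


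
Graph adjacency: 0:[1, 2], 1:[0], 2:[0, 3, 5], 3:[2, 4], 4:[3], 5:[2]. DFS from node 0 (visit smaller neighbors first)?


DFS stack-based: start with [0]
Visit order: [0, 1, 2, 3, 4, 5]


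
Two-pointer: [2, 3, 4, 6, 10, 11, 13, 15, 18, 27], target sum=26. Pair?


Two pointers: lo=0, hi=9
Found pair: (11, 15) summing to 26


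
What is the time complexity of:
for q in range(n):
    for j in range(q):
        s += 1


Per nesting level: O(n) * O(n) [triangular over q] = O(n^2)
Complexity: O(n^2)


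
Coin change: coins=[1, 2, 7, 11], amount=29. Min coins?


dp[0]=0; dp[i]=1+min(dp[i-c] for c in coins)
...dp[24]=3, dp[25]=3, dp[26]=4, dp[27]=4, dp[28]=4, dp[29]=3
Minimum coins for 29 = 3


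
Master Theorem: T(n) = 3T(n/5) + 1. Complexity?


a=3, b=5, c=0. log_5(3)=0.683 > c=0. Case 1: O(n^log_b(a)) = O(n^0.683)
Complexity: O(n^0.683)


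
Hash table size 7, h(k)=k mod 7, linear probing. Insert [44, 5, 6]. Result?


Insertions: 44->slot 2; 5->slot 5; 6->slot 6
Table: [None, None, 44, None, None, 5, 6]


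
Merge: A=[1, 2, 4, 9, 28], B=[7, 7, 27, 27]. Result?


Compare heads, take smaller each step.
Merged: [1, 2, 4, 7, 7, 9, 27, 27, 28]


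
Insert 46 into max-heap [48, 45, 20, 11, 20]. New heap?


Append 46: [48, 45, 20, 11, 20, 46]
Bubble up: swap idx 5(46) with idx 2(20)
Result: [48, 45, 46, 11, 20, 20]


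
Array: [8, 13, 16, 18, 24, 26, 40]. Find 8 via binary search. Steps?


Search for 8:
[0,6] mid=3 arr[3]=18
[0,2] mid=1 arr[1]=13
[0,0] mid=0 arr[0]=8
Total: 3 comparisons


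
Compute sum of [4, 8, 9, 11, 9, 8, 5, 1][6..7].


Prefix sums: [0, 4, 12, 21, 32, 41, 49, 54, 55]
Sum[6..7] = prefix[8] - prefix[6] = 55 - 49 = 6


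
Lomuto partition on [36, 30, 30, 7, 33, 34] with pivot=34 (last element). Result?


Elements <= 34 go left of pivot.
Result: [30, 30, 7, 33, 34, 36], pivot at index 4


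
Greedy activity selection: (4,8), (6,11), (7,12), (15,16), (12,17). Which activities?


Greedy: pick earliest-ending, then skip overlaps.
Selected (2 activities): [(4, 8), (15, 16)]


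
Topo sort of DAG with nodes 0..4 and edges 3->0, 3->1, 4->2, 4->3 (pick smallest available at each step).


Kahn's algorithm, process smallest node first
Order: [4, 2, 3, 0, 1]


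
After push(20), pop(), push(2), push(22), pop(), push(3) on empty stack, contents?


push(20) -> [20]
pop() returns 20 -> []
push(2) -> [2]
push(22) -> [2, 22]
pop() returns 22 -> [2]
push(3) -> [2, 3]
Final stack (bottom to top): [2, 3]


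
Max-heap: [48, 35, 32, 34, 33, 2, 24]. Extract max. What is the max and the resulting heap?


Max = 48
Replace root with last, heapify down
Resulting heap: [35, 34, 32, 24, 33, 2]


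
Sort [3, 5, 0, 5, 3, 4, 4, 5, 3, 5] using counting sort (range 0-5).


Count array: [1, 0, 0, 3, 2, 4]
Reconstruct: [0, 3, 3, 3, 4, 4, 5, 5, 5, 5]


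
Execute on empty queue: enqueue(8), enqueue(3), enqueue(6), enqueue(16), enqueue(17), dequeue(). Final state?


enqueue(8) -> [8]
enqueue(3) -> [8, 3]
enqueue(6) -> [8, 3, 6]
enqueue(16) -> [8, 3, 6, 16]
enqueue(17) -> [8, 3, 6, 16, 17]
dequeue() returns 8 -> [3, 6, 16, 17]
Final queue (front to back): [3, 6, 16, 17]


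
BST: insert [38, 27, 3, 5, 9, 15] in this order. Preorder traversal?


Root = 38; build tree by BST insertion.
Preorder traversal: [38, 27, 3, 5, 9, 15]


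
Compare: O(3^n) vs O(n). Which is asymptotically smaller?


linear grows slower than exponential (base 3)
O(n) is asymptotically smaller; O(3^n) grows faster


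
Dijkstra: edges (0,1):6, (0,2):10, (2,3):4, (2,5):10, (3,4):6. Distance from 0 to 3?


Dijkstra from 0:
Distances: {0: 0, 1: 6, 2: 10, 3: 14, 4: 20, 5: 20}
Shortest distance to 3 = 14, path = [0, 2, 3]


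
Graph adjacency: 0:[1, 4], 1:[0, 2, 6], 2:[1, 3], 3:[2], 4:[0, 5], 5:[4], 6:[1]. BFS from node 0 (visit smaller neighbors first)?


BFS queue: start with [0]
Visit order: [0, 1, 4, 2, 6, 5, 3]


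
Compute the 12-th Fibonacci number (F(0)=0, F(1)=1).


F(n)=F(n-1)+F(n-2)
...F(10)=55, F(11)=89, F(12)=144


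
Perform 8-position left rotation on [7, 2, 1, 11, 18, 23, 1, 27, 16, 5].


Left rotate by 8: [16, 5, 7, 2, 1, 11, 18, 23, 1, 27]


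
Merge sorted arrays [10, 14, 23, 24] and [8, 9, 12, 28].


Compare heads, take smaller each step.
Merged: [8, 9, 10, 12, 14, 23, 24, 28]


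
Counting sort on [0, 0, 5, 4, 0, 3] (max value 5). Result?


Count array: [3, 0, 0, 1, 1, 1]
Reconstruct: [0, 0, 0, 3, 4, 5]


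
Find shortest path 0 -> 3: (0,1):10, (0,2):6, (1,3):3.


Dijkstra from 0:
Distances: {0: 0, 1: 10, 2: 6, 3: 13}
Shortest distance to 3 = 13, path = [0, 1, 3]


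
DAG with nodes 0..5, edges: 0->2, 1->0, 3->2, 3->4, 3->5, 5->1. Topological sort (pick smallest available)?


Kahn's algorithm, process smallest node first
Order: [3, 4, 5, 1, 0, 2]


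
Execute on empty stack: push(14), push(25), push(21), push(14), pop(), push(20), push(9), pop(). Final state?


push(14) -> [14]
push(25) -> [14, 25]
push(21) -> [14, 25, 21]
push(14) -> [14, 25, 21, 14]
pop() returns 14 -> [14, 25, 21]
push(20) -> [14, 25, 21, 20]
push(9) -> [14, 25, 21, 20, 9]
pop() returns 9 -> [14, 25, 21, 20]
Final stack (bottom to top): [14, 25, 21, 20]


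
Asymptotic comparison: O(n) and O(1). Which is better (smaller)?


constant grows slower than linear
O(1) is asymptotically smaller; O(n) grows faster


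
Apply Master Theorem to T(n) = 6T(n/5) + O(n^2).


a=6, b=5, c=2. log_5(6)=1.113 < c=2. Case 3: O(n^c) = O(n^2)
Complexity: O(n^2)


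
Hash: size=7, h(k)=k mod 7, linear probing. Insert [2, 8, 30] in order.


Insertions: 2->slot 2; 8->slot 1; 30->slot 3
Table: [None, 8, 2, 30, None, None, None]


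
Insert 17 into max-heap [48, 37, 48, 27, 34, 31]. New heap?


Append 17: [48, 37, 48, 27, 34, 31, 17]
Bubble up: no swaps needed
Result: [48, 37, 48, 27, 34, 31, 17]


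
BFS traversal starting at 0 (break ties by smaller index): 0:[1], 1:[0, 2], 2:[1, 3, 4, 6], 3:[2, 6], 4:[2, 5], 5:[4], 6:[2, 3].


BFS queue: start with [0]
Visit order: [0, 1, 2, 3, 4, 6, 5]


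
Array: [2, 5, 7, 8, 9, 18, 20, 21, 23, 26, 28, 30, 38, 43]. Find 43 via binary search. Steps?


Search for 43:
[0,13] mid=6 arr[6]=20
[7,13] mid=10 arr[10]=28
[11,13] mid=12 arr[12]=38
[13,13] mid=13 arr[13]=43
Total: 4 comparisons


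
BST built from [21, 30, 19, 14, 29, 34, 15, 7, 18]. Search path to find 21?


BST root = 21
Search for 21: compare at each node
Path: [21]


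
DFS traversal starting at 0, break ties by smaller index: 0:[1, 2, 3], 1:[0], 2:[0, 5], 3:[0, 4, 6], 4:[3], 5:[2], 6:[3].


DFS stack-based: start with [0]
Visit order: [0, 1, 2, 5, 3, 4, 6]


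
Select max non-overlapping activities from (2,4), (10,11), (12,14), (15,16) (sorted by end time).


Greedy: pick earliest-ending, then skip overlaps.
Selected (4 activities): [(2, 4), (10, 11), (12, 14), (15, 16)]


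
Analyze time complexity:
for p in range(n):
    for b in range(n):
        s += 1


Per nesting level: O(n) * O(n) = O(n^2)
Complexity: O(n^2)


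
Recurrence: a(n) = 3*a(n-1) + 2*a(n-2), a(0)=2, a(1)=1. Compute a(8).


Build bottom-up:
...a(6)=1051, a(7)=3743, a(8)=3*3743+2*1051=13331


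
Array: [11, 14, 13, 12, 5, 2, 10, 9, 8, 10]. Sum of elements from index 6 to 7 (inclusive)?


Prefix sums: [0, 11, 25, 38, 50, 55, 57, 67, 76, 84, 94]
Sum[6..7] = prefix[8] - prefix[6] = 76 - 57 = 19


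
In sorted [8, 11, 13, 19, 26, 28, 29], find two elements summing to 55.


Two pointers: lo=0, hi=6
Found pair: (26, 29) summing to 55


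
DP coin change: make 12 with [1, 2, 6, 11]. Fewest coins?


dp[0]=0; dp[i]=1+min(dp[i-c] for c in coins)
...dp[7]=2, dp[8]=2, dp[9]=3, dp[10]=3, dp[11]=1, dp[12]=2
Minimum coins for 12 = 2


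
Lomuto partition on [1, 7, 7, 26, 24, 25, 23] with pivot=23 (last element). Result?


Elements <= 23 go left of pivot.
Result: [1, 7, 7, 23, 24, 25, 26], pivot at index 3


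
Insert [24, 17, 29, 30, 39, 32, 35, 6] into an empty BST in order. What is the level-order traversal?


Root = 24; build tree by BST insertion.
Level-Order traversal: [24, 17, 29, 6, 30, 39, 32, 35]


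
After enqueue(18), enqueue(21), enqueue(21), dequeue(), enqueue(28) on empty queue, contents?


enqueue(18) -> [18]
enqueue(21) -> [18, 21]
enqueue(21) -> [18, 21, 21]
dequeue() returns 18 -> [21, 21]
enqueue(28) -> [21, 21, 28]
Final queue (front to back): [21, 21, 28]


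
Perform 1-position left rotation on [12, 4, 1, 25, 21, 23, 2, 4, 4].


Left rotate by 1: [4, 1, 25, 21, 23, 2, 4, 4, 12]


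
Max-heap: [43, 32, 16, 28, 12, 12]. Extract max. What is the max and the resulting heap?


Max = 43
Replace root with last, heapify down
Resulting heap: [32, 28, 16, 12, 12]


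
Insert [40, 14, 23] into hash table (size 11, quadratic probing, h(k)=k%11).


Insertions: 40->slot 7; 14->slot 3; 23->slot 1
Table: [None, 23, None, 14, None, None, None, 40, None, None, None]


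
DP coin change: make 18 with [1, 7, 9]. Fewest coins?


dp[0]=0; dp[i]=1+min(dp[i-c] for c in coins)
...dp[13]=5, dp[14]=2, dp[15]=3, dp[16]=2, dp[17]=3, dp[18]=2
Minimum coins for 18 = 2


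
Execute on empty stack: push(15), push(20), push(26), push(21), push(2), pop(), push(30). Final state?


push(15) -> [15]
push(20) -> [15, 20]
push(26) -> [15, 20, 26]
push(21) -> [15, 20, 26, 21]
push(2) -> [15, 20, 26, 21, 2]
pop() returns 2 -> [15, 20, 26, 21]
push(30) -> [15, 20, 26, 21, 30]
Final stack (bottom to top): [15, 20, 26, 21, 30]


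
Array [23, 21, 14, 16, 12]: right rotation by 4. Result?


Right rotate by 4: [21, 14, 16, 12, 23]


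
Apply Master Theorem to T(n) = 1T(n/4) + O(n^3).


a=1, b=4, c=3. log_4(1)=0 < c=3. Case 3: O(n^c) = O(n^3)
Complexity: O(n^3)


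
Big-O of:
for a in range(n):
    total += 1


Per nesting level: O(n) = O(n)
Complexity: O(n)


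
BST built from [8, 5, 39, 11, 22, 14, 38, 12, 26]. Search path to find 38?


BST root = 8
Search for 38: compare at each node
Path: [8, 39, 11, 22, 38]


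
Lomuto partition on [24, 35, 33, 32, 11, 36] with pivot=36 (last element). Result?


Elements <= 36 go left of pivot.
Result: [24, 35, 33, 32, 11, 36], pivot at index 5


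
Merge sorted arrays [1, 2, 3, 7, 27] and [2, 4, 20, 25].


Compare heads, take smaller each step.
Merged: [1, 2, 2, 3, 4, 7, 20, 25, 27]


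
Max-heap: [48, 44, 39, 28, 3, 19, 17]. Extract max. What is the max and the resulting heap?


Max = 48
Replace root with last, heapify down
Resulting heap: [44, 28, 39, 17, 3, 19]


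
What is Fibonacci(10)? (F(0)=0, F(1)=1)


F(n)=F(n-1)+F(n-2)
...F(8)=21, F(9)=34, F(10)=55


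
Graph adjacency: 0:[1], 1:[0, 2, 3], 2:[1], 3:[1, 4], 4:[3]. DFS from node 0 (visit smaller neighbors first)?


DFS stack-based: start with [0]
Visit order: [0, 1, 2, 3, 4]


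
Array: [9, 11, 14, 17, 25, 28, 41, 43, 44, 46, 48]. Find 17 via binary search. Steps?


Search for 17:
[0,10] mid=5 arr[5]=28
[0,4] mid=2 arr[2]=14
[3,4] mid=3 arr[3]=17
Total: 3 comparisons


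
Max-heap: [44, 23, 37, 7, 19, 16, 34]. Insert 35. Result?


Append 35: [44, 23, 37, 7, 19, 16, 34, 35]
Bubble up: swap idx 7(35) with idx 3(7); swap idx 3(35) with idx 1(23)
Result: [44, 35, 37, 23, 19, 16, 34, 7]


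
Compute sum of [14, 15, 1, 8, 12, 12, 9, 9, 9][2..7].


Prefix sums: [0, 14, 29, 30, 38, 50, 62, 71, 80, 89]
Sum[2..7] = prefix[8] - prefix[2] = 80 - 29 = 51


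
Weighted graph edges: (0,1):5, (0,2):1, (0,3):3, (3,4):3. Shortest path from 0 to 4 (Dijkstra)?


Dijkstra from 0:
Distances: {0: 0, 1: 5, 2: 1, 3: 3, 4: 6}
Shortest distance to 4 = 6, path = [0, 3, 4]
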